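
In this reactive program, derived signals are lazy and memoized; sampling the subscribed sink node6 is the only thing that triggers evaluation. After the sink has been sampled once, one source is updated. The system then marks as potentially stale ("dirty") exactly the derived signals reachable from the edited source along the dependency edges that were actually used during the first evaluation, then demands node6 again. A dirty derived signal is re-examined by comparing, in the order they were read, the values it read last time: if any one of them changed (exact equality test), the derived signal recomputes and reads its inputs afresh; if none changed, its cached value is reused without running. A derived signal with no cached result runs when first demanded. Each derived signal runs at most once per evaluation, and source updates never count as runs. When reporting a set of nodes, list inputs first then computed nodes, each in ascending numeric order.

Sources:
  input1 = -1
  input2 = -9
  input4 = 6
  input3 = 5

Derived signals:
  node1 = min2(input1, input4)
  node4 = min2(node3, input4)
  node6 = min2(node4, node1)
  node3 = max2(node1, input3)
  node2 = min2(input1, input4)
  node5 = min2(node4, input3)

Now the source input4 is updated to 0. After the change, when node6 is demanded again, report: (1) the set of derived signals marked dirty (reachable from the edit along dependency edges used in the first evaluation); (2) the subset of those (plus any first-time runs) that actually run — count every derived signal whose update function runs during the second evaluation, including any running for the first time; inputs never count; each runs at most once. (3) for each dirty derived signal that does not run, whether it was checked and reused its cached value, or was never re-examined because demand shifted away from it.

The edit dirties: node1, node3, node4, node6.
3 derived signals run: node1, node4, node6.
Cache hits after checking: node3.
Note where the cutoff bites: node3 is checked, finds nothing changed, and keeps its cache.

First demand of the output computes:
  node1 = min2(-1, 6) = -1
  node3 = max2(-1, 5) = 5
  node4 = min2(5, 6) = 5
  node6 = min2(5, -1) = -1

After the edit, cleaning proceeds:
  node1: a read changed (input4 6->0) — executes, giving -1 — identical to its old value.
  node3: dirty, but its reads are unchanged (node1 unchanged, input3 unchanged); cached 5 stands.
  node4: a read changed (input4 6->0) — executes, giving 0.
  node6: a read changed (node4 5->0) — executes, giving -1 — identical to its old value.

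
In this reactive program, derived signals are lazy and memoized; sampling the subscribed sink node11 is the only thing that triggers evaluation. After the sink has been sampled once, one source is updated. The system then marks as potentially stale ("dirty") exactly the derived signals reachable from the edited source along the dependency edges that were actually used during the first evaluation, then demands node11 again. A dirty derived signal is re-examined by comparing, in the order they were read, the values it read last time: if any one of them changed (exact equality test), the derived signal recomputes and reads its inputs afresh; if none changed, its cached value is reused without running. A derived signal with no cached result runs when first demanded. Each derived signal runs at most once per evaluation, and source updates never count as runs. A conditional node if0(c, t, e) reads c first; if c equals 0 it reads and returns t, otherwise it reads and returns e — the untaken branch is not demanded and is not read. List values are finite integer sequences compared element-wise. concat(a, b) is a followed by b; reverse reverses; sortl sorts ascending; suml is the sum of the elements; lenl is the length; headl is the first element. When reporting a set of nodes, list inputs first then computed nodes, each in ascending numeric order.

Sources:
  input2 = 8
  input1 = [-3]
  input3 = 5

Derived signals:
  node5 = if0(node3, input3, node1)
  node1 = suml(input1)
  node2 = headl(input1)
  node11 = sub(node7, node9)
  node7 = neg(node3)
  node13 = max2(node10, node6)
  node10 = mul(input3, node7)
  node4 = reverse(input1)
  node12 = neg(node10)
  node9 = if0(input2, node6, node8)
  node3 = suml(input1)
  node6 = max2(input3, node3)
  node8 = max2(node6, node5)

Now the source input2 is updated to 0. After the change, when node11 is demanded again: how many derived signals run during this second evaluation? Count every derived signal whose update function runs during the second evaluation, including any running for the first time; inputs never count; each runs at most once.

1 derived signals run: node9.
Note the absorption at node9: it re-runs yet its value is the same, leaving the output's value untouched.

First demand of the output computes:
  node1 = suml([-3]) = -3
  node3 = suml([-3]) = -3
  node5 = if0(node3=-3 -> else branch node1) = -3
  node6 = max2(5, -3) = 5
  node7 = neg(-3) = 3
  node8 = max2(5, -3) = 5
  node9 = if0(input2=8 -> else branch node8) = 5
  node11 = sub(3, 5) = -2

After the edit, cleaning proceeds:
  node9: a read changed (input2 8->0) — executes, giving 5 — identical to its old value.
  node11: dirty, but its reads are unchanged (node7 unchanged, node9 unchanged); cached -2 stands.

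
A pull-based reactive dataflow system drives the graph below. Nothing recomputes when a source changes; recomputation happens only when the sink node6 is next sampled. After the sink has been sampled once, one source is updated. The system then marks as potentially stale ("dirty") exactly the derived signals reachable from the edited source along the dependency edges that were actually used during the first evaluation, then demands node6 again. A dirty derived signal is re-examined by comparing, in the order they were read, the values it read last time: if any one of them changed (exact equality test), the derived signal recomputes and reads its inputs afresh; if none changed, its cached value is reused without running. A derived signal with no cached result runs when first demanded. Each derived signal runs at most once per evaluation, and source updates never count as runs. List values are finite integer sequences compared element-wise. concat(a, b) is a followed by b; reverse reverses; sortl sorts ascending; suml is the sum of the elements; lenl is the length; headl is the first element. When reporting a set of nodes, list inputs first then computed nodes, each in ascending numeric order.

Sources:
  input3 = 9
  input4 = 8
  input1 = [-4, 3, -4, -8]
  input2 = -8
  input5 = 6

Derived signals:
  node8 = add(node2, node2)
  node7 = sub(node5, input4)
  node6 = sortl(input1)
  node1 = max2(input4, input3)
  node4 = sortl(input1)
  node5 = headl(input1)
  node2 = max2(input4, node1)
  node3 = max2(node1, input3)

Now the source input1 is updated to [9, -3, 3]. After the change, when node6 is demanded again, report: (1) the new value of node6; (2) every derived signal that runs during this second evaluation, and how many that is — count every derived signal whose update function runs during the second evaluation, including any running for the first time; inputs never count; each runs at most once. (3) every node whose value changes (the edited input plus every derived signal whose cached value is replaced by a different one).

First evaluation (everything demanded from the output):
  node6 = sortl([-4, 3, -4, -8]) = [-8, -4, -4, 3]

Propagation after the edit:
  node6: runs — input1 [-4, 3, -4, -8]->[9, -3, 3]; result [-3, 3, 9].

New value of node6: [-3, 3, 9].
Derived signals that run: node6 — 1 in total.
Values that change: input1, node6.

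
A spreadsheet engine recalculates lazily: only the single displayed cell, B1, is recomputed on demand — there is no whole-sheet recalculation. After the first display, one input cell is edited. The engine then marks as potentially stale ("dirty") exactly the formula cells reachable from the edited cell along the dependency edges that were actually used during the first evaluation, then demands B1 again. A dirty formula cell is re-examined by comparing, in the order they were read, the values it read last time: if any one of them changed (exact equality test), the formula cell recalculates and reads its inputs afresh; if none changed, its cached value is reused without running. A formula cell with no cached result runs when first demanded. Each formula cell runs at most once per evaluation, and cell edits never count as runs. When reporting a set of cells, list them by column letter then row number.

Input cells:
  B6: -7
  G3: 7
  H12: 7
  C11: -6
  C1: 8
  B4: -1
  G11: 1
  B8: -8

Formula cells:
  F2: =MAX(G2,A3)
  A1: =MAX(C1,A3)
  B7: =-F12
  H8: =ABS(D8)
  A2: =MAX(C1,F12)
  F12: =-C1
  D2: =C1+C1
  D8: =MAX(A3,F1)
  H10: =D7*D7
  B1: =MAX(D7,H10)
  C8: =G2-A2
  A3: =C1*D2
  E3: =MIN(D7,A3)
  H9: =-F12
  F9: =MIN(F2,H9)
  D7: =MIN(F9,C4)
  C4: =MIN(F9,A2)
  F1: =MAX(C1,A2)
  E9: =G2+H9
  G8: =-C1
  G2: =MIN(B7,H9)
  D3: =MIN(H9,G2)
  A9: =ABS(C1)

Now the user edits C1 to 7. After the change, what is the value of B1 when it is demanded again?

First evaluation (everything demanded from the output):
  D2 = 8 + 8 = 16
  A3 = 8 * 16 = 128
  F12 = -(8) = -8
  A2 = MAX(8, -8) = 8
  B7 = -(-8) = 8
  H9 = -(-8) = 8
  G2 = MIN(8, 8) = 8
  F2 = MAX(8, 128) = 128
  F9 = MIN(128, 8) = 8
  C4 = MIN(8, 8) = 8
  D7 = MIN(8, 8) = 8
  H10 = 8 * 8 = 64
  B1 = MAX(8, 64) = 64

Propagation after the edit:
  D2: runs — C1 8->7; C1 8->7; result 14.
  A3: runs — C1 8->7; D2 16->14; result 98.
  F12: runs — C1 8->7; result -7.
  A2: runs — C1 8->7; F12 -8->-7; result 7.
  B7: runs — F12 -8->-7; result 7.
  H9: runs — F12 -8->-7; result 7.
  G2: runs — B7 8->7; H9 8->7; result 7.
  F2: runs — G2 8->7; A3 128->98; result 98.
  F9: runs — F2 128->98; H9 8->7; result 7.
  C4: runs — F9 8->7; A2 8->7; result 7.
  D7: runs — F9 8->7; C4 8->7; result 7.
  H10: runs — D7 8->7; D7 8->7; result 49.
  B1: runs — D7 8->7; H10 64->49; result 49.

New value of B1: 49.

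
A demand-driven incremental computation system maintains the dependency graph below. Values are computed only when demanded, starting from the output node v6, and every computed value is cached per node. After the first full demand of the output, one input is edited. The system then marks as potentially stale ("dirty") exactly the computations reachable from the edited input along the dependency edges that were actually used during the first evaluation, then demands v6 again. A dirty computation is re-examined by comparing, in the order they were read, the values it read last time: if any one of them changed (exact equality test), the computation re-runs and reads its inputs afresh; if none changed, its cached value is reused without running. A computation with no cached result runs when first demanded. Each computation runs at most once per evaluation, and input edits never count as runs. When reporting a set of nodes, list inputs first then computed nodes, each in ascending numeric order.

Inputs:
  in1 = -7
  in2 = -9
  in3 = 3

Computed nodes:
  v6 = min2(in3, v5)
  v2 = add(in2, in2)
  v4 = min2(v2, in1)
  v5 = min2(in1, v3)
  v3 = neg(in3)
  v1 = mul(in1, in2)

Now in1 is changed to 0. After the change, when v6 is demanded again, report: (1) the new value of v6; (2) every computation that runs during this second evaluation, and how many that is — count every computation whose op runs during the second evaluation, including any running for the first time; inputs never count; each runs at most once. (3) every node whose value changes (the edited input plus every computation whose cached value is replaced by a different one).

First evaluation (everything demanded from the output):
  v3 = neg(3) = -3
  v5 = min2(-7, -3) = -7
  v6 = min2(3, -7) = -7

Propagation after the edit:
  v5: runs — in1 -7->0; result -3.
  v6: runs — v5 -7->-3; result -3.

New value of v6: -3.
Computations that run: v5, v6 — 2 in total.
Values that change: in1, v5, v6.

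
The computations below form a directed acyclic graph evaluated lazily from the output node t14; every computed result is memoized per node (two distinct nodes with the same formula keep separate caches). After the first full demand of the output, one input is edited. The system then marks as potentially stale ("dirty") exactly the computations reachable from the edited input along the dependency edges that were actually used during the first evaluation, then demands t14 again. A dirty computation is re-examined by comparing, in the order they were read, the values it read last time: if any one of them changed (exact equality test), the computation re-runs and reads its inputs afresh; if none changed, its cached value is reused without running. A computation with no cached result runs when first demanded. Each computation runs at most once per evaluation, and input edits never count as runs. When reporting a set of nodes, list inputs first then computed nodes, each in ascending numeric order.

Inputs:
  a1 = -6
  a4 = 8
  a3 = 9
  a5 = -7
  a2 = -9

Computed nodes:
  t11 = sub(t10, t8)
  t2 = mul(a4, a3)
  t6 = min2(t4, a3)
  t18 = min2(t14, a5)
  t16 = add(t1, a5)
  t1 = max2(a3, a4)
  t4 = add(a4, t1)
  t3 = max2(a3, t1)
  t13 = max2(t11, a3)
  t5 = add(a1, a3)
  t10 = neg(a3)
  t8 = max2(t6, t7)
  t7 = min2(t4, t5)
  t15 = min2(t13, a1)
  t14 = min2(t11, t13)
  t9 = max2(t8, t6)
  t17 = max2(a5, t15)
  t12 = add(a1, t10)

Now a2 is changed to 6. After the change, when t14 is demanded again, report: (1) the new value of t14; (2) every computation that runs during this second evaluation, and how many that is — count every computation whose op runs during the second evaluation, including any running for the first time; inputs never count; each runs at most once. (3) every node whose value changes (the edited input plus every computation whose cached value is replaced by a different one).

Demanding t14 again yields -18.
0 computations run: none.
The nodes whose values change: a2.
Note the shortcut — nothing in the graph depends on a2 at all, so no recomputation happens.

First demand of the output computes:
  t1 = max2(9, 8) = 9
  t4 = add(8, 9) = 17
  t5 = add(-6, 9) = 3
  t6 = min2(17, 9) = 9
  t7 = min2(17, 3) = 3
  t8 = max2(9, 3) = 9
  t10 = neg(9) = -9
  t11 = sub(-9, 9) = -18
  t13 = max2(-18, 9) = 9
  t14 = min2(-18, 9) = -18

After the edit, cleaning proceeds:
  no node depends on a2 at all; the second demand re-runs nothing.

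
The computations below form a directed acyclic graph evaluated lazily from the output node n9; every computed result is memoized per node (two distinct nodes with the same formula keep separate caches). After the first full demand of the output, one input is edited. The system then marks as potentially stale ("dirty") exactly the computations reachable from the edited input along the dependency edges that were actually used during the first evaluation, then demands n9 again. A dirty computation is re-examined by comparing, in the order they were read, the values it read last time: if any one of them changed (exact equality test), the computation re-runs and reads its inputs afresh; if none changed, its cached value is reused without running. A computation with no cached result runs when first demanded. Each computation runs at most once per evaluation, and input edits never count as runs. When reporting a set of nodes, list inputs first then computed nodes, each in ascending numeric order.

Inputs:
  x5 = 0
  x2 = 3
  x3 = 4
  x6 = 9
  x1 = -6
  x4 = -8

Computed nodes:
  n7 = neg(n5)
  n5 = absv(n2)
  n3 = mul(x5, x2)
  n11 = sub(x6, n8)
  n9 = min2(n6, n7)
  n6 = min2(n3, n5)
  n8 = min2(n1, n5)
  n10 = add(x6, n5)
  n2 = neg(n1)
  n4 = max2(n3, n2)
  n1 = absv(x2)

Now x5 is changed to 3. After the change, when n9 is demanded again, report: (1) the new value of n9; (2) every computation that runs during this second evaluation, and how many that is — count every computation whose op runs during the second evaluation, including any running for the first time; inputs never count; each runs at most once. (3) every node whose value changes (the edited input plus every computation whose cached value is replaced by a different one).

Demanding n9 again yields -3.
3 computations run: n3, n6, n9.
The nodes whose values change: x5, n3, n6.

First demand of the output computes:
  n1 = absv(3) = 3
  n2 = neg(3) = -3
  n3 = mul(0, 3) = 0
  n5 = absv(-3) = 3
  n6 = min2(0, 3) = 0
  n7 = neg(3) = -3
  n9 = min2(0, -3) = -3

After the edit, cleaning proceeds:
  n3: a read changed (x5 0->3) — executes, giving 9.
  n6: a read changed (n3 0->9) — executes, giving 3.
  n9: a read changed (n6 0->3) — executes, giving -3 — identical to its old value.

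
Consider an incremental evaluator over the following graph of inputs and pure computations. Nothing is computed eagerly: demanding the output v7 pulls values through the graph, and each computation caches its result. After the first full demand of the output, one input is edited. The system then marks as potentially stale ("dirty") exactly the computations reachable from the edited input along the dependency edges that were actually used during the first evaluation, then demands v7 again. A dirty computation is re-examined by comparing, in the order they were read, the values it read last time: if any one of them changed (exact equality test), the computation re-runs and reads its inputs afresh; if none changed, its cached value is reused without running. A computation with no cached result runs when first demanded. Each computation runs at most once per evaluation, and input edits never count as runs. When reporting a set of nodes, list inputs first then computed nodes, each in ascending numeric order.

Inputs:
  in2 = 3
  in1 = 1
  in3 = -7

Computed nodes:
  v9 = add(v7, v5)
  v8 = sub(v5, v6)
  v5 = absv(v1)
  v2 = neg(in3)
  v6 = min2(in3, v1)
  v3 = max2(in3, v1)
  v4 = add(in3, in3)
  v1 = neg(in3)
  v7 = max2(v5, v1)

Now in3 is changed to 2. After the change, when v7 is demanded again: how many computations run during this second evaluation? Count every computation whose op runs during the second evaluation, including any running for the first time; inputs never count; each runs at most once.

Initial pass — values computed on the first demand:
  v1 = neg(-7) = 7
  v5 = absv(7) = 7
  v7 = max2(7, 7) = 7

Second demand — change propagation:
  v1: re-runs because in3 -7->2; new result -2.
  v5: re-runs because v1 7->-2; new result 2.
  v7: re-runs because v5 7->2; v1 7->-2; new result 2.

Run set: v1, v5, v7 (3 run).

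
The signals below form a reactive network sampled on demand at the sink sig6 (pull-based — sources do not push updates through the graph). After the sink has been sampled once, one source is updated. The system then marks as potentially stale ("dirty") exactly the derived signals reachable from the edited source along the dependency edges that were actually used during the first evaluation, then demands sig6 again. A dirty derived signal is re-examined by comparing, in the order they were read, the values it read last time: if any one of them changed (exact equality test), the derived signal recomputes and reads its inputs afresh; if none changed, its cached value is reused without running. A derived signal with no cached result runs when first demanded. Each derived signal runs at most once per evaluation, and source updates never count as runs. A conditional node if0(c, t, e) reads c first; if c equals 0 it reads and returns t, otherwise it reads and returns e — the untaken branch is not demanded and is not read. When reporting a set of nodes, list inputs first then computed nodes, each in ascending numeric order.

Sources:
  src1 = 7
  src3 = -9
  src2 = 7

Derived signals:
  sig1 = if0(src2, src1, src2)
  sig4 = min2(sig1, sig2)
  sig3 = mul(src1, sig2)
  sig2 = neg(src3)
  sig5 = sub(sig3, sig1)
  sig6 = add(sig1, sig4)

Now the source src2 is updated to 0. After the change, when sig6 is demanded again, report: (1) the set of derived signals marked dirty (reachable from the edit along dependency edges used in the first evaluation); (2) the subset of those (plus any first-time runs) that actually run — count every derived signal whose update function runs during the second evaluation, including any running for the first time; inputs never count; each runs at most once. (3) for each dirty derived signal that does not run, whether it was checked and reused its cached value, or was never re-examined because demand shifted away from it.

Initial pass — values computed on the first demand:
  sig1 = if0(src2=7 -> else branch src2) = 7
  sig2 = neg(-9) = 9
  sig4 = min2(7, 9) = 7
  sig6 = add(7, 7) = 14

Second demand — change propagation:
  sig1: re-runs because src2 7->0; src2 7->0; new result 7 (unchanged).
  sig4: re-examined; everything it read last time is the same (sig1 unchanged, sig2 unchanged) — cache 7 kept, no run.
  sig6: re-examined; everything it read last time is the same (sig1 unchanged, sig4 unchanged) — cache 14 kept, no run.

The important point: sig1 recomputes to an identical value, and the output ends up unchanged.

Dirty set: sig1, sig4, sig6.
Run set: sig1 (1 run).
Re-examined without running (cache reused): sig4, sig6.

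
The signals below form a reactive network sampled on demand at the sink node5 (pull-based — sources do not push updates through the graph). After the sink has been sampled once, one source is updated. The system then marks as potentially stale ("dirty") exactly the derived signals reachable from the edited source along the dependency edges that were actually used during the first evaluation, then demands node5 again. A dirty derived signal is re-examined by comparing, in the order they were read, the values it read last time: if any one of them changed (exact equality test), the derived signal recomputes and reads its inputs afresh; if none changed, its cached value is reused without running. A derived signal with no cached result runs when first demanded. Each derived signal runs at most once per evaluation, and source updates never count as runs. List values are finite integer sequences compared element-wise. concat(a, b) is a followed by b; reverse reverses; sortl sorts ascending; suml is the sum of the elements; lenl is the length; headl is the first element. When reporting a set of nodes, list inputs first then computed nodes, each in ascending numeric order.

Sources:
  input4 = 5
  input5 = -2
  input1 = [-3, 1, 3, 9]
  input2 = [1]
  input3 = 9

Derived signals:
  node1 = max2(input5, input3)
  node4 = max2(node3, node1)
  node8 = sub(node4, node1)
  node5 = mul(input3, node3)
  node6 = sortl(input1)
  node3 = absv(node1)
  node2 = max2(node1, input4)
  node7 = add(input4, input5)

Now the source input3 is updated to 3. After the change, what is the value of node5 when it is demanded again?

Initial pass — values computed on the first demand:
  node1 = max2(-2, 9) = 9
  node3 = absv(9) = 9
  node5 = mul(9, 9) = 81

Second demand — change propagation:
  node1: re-runs because input3 9->3; new result 3.
  node3: re-runs because node1 9->3; new result 3.
  node5: re-runs because input3 9->3; node3 9->3; new result 9.

node5 now evaluates to 9.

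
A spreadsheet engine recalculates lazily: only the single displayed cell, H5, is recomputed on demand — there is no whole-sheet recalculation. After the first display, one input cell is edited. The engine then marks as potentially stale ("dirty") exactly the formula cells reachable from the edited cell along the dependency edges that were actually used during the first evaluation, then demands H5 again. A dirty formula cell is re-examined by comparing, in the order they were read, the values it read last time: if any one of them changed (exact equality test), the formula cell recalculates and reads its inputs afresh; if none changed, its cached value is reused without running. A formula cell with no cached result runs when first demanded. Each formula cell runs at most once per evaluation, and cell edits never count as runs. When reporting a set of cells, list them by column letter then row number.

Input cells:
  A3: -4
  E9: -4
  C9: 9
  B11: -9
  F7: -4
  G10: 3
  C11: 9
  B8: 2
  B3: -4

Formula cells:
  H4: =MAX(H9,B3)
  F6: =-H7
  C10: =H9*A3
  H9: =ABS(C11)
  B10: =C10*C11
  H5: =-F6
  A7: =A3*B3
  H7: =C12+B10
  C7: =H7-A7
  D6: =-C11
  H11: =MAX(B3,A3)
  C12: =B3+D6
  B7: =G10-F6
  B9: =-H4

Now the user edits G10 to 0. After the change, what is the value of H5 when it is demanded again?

First evaluation (everything demanded from the output):
  D6 = -(9) = -9
  C12 = -4 + -9 = -13
  H9 = ABS(9) = 9
  C10 = 9 * -4 = -36
  B10 = -36 * 9 = -324
  H7 = -13 + -324 = -337
  F6 = -(-337) = 337
  H5 = -(337) = -337

Propagation after the edit:
  G10 feeds no computation that the output demands — nothing is marked dirty and nothing runs.

Key observation: G10 is never demanded by the output, so the edit triggers no recomputation at all.

New value of H5: -337.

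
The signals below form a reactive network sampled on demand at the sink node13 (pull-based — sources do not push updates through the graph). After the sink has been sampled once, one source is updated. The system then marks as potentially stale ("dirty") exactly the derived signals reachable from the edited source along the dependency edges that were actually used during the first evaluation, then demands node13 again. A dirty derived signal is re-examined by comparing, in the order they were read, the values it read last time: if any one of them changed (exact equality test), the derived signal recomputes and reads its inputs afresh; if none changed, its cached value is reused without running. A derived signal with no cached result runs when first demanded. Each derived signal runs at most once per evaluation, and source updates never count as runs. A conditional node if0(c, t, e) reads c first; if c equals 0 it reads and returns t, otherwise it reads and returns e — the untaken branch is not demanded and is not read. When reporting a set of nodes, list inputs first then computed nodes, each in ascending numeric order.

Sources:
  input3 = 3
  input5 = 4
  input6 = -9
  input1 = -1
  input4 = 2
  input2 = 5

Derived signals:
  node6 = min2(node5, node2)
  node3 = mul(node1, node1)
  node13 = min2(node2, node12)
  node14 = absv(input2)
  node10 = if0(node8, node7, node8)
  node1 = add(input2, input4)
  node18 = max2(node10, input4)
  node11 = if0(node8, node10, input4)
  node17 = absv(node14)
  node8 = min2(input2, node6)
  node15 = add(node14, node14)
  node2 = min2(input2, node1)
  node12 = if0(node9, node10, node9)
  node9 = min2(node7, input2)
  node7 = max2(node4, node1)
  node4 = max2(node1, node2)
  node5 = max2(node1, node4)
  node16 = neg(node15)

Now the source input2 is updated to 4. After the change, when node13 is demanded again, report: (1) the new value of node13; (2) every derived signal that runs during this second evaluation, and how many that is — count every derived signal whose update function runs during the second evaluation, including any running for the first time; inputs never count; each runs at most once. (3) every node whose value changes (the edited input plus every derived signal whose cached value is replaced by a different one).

node13 now evaluates to 4.
Run set: node1, node2, node4, node7, node9, node12, node13 (7 run).
Changed values: input2, node1, node2, node4, node7, node9, node12, node13.

Initial pass — values computed on the first demand:
  node1 = add(5, 2) = 7
  node2 = min2(5, 7) = 5
  node4 = max2(7, 5) = 7
  node7 = max2(7, 7) = 7
  node9 = min2(7, 5) = 5
  node12 = if0(node9=5 -> else branch node9) = 5
  node13 = min2(5, 5) = 5

Second demand — change propagation:
  node1: re-runs because input2 5->4; new result 6.
  node2: re-runs because input2 5->4; node1 7->6; new result 4.
  node4: re-runs because node1 7->6; node2 5->4; new result 6.
  node7: re-runs because node4 7->6; node1 7->6; new result 6.
  node9: re-runs because node7 7->6; input2 5->4; new result 4.
  node12: re-runs because node9 5->4; node9 5->4; new result 4.
  node13: re-runs because node2 5->4; node12 5->4; new result 4.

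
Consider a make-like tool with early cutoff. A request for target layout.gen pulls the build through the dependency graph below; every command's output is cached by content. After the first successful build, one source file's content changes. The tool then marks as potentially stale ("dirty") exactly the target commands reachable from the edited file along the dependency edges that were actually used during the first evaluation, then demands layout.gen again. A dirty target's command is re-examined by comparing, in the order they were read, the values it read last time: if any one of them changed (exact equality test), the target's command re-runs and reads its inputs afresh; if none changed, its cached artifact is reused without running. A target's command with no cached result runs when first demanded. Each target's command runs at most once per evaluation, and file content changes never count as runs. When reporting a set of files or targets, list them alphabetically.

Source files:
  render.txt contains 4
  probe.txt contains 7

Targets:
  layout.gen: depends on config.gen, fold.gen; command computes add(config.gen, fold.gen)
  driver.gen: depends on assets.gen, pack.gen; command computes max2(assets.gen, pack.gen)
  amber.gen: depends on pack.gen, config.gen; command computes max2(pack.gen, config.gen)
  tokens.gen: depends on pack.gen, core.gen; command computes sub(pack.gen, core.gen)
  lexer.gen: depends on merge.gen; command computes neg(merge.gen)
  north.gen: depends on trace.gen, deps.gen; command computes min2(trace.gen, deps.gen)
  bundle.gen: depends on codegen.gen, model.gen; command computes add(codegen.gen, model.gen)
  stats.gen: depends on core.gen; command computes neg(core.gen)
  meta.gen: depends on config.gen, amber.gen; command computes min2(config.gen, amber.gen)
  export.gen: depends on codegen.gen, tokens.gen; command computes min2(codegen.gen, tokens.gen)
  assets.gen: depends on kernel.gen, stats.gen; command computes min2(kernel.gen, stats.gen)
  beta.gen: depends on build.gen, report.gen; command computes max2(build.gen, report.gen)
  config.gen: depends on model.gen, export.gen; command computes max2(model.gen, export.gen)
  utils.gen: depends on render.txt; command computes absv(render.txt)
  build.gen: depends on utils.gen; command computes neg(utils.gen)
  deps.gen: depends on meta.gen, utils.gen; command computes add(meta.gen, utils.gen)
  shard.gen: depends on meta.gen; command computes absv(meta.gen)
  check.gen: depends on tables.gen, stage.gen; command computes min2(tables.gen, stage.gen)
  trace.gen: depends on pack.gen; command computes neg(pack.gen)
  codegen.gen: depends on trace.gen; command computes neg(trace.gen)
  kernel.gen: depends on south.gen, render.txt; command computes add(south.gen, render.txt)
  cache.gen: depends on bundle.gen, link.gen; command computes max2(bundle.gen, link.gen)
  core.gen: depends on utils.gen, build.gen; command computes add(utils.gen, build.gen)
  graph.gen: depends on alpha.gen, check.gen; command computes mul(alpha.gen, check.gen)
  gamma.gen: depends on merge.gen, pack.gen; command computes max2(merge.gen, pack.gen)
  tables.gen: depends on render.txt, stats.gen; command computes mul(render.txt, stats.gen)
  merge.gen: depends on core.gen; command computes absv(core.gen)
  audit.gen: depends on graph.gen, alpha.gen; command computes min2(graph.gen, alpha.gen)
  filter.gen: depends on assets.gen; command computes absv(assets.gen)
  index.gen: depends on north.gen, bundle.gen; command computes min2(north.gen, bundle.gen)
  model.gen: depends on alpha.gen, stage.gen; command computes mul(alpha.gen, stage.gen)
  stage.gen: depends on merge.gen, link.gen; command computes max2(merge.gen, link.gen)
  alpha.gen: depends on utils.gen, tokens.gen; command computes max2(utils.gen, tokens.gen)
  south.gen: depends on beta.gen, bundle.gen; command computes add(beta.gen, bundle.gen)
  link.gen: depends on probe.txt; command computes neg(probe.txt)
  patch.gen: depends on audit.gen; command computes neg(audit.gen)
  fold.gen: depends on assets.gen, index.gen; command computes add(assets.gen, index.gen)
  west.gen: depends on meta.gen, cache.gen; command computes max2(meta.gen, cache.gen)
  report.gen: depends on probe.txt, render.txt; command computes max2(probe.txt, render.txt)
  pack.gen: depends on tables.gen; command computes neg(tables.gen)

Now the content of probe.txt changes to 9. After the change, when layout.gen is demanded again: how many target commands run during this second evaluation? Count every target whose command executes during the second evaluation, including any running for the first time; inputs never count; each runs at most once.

7 target commands run: assets.gen, beta.gen, kernel.gen, link.gen, report.gen, south.gen, stage.gen.
Note where the cutoff bites: model.gen is checked, finds nothing changed, and keeps its cache.

First demand of the output computes:
  link.gen = neg(7) = -7
  report.gen = max2(7, 4) = 7
  utils.gen = absv(4) = 4
  build.gen = neg(4) = -4
  beta.gen = max2(-4, 7) = 7
  core.gen = add(4, -4) = 0
  merge.gen = absv(0) = 0
  stage.gen = max2(0, -7) = 0
  stats.gen = neg(0) = 0
  tables.gen = mul(4, 0) = 0
  pack.gen = neg(0) = 0
  tokens.gen = sub(0, 0) = 0
  alpha.gen = max2(4, 0) = 4
  model.gen = mul(4, 0) = 0
  trace.gen = neg(0) = 0
  codegen.gen = neg(0) = 0
  bundle.gen = add(0, 0) = 0
  export.gen = min2(0, 0) = 0
  config.gen = max2(0, 0) = 0
  amber.gen = max2(0, 0) = 0
  meta.gen = min2(0, 0) = 0
  deps.gen = add(0, 4) = 4
  north.gen = min2(0, 4) = 0
  index.gen = min2(0, 0) = 0
  south.gen = add(7, 0) = 7
  kernel.gen = add(7, 4) = 11
  assets.gen = min2(11, 0) = 0
  fold.gen = add(0, 0) = 0
  layout.gen = add(0, 0) = 0

After the edit, cleaning proceeds:
  link.gen: a read changed (probe.txt 7->9) — executes, giving -9.
  report.gen: a read changed (probe.txt 7->9) — executes, giving 9.
  beta.gen: a read changed (report.gen 7->9) — executes, giving 9.
  stage.gen: a read changed (link.gen -7->-9) — executes, giving 0 — identical to its old value.
  model.gen: dirty, but its reads are unchanged (alpha.gen unchanged, stage.gen unchanged); cached 0 stands.
  bundle.gen: dirty, but its reads are unchanged (codegen.gen unchanged, model.gen unchanged); cached 0 stands.
  config.gen: dirty, but its reads are unchanged (model.gen unchanged, export.gen unchanged); cached 0 stands.
  amber.gen: dirty, but its reads are unchanged (pack.gen unchanged, config.gen unchanged); cached 0 stands.
  meta.gen: dirty, but its reads are unchanged (config.gen unchanged, amber.gen unchanged); cached 0 stands.
  deps.gen: dirty, but its reads are unchanged (meta.gen unchanged, utils.gen unchanged); cached 4 stands.
  north.gen: dirty, but its reads are unchanged (trace.gen unchanged, deps.gen unchanged); cached 0 stands.
  index.gen: dirty, but its reads are unchanged (north.gen unchanged, bundle.gen unchanged); cached 0 stands.
  south.gen: a read changed (beta.gen 7->9) — executes, giving 9.
  kernel.gen: a read changed (south.gen 7->9) — executes, giving 13.
  assets.gen: a read changed (kernel.gen 11->13) — executes, giving 0 — identical to its old value.
  fold.gen: dirty, but its reads are unchanged (assets.gen unchanged, index.gen unchanged); cached 0 stands.
  layout.gen: dirty, but its reads are unchanged (config.gen unchanged, fold.gen unchanged); cached 0 stands.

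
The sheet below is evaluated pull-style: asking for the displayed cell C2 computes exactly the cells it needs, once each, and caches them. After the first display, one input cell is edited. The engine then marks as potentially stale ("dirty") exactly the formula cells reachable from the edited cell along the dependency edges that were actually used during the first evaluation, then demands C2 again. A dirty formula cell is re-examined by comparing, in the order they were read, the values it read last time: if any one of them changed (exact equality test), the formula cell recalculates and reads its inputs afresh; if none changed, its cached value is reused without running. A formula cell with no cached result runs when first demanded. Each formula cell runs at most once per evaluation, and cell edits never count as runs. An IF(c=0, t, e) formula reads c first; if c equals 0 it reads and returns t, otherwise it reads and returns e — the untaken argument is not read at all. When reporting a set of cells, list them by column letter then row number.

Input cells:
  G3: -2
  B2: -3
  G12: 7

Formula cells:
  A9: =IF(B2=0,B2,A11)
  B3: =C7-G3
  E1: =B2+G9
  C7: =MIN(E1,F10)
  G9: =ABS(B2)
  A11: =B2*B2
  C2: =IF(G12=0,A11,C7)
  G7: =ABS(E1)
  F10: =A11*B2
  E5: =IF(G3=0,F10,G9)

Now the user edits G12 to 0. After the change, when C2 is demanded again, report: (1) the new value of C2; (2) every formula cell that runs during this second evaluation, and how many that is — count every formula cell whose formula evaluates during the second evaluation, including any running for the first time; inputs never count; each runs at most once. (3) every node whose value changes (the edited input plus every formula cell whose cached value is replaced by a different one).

First demand of the output computes:
  A11 = -3 * -3 = 9
  F10 = 9 * -3 = -27
  G9 = ABS(-3) = 3
  E1 = -3 + 3 = 0
  C7 = MIN(0, -27) = -27
  C2 = IF(G12=0: G12=7 -> else branch C7) = -27

After the edit, cleaning proceeds:
  C2: a read changed (G12 7->0) — executes, giving 9.

Demanding C2 again yields 9.
1 formula cells run: C2.
The nodes whose values change: C2, G12.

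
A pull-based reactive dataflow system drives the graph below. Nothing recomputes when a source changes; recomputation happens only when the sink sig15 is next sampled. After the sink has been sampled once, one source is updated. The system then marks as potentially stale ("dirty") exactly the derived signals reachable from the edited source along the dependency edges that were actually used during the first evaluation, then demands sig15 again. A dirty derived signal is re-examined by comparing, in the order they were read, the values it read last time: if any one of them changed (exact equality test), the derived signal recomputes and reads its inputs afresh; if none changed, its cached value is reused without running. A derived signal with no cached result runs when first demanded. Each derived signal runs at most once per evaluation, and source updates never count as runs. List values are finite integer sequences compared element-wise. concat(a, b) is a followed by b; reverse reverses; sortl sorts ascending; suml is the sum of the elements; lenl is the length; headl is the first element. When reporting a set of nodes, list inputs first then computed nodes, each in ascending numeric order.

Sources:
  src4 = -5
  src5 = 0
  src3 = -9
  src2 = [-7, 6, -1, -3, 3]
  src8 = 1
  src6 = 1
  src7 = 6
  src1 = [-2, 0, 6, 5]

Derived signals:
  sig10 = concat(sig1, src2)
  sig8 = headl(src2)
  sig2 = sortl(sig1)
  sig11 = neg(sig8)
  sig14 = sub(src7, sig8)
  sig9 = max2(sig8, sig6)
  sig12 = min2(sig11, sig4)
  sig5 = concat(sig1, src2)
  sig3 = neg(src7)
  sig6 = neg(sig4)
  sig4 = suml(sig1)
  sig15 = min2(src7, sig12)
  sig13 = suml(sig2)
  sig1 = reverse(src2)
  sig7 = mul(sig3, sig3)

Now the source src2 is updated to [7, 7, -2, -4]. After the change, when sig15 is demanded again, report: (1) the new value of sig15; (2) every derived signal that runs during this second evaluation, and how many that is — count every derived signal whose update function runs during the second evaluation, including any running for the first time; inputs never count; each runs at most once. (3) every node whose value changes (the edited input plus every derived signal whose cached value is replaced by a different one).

New value of sig15: -7.
Derived signals that run: sig1, sig4, sig8, sig11, sig12, sig15 — 6 in total.
Values that change: src2, sig1, sig4, sig8, sig11, sig12, sig15.

First evaluation (everything demanded from the output):
  sig1 = reverse([-7, 6, -1, -3, 3]) = [3, -3, -1, 6, -7]
  sig4 = suml([3, -3, -1, 6, -7]) = -2
  sig8 = headl([-7, 6, -1, -3, 3]) = -7
  sig11 = neg(-7) = 7
  sig12 = min2(7, -2) = -2
  sig15 = min2(6, -2) = -2

Propagation after the edit:
  sig1: runs — src2 [-7, 6, -1, -3, 3]->[7, 7, -2, -4]; result [-4, -2, 7, 7].
  sig4: runs — sig1 [3, -3, -1, 6, -7]->[-4, -2, 7, 7]; result 8.
  sig8: runs — src2 [-7, 6, -1, -3, 3]->[7, 7, -2, -4]; result 7.
  sig11: runs — sig8 -7->7; result -7.
  sig12: runs — sig11 7->-7; sig4 -2->8; result -7.
  sig15: runs — sig12 -2->-7; result -7.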